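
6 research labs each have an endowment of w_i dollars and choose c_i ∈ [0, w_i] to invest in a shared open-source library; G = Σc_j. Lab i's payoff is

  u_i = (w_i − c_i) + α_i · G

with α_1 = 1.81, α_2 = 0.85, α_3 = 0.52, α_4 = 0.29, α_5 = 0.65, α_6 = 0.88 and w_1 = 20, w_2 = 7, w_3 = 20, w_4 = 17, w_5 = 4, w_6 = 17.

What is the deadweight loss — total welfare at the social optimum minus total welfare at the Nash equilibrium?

∂u_i/∂c_i = α_i − 1, so lab i contributes w_i if α_i > 1, else 0.
α_i > 1 for i ∈ {1}; NE contributions (20, 0, 0, 0, 0, 0), G = 20.
W^NE = Σw_i − G^NE + (Σα_i)·G^NE = 85 + 4·20 = 165.
Planner: ∂(Σu_j)/∂c_i = Σα_j − 1 = 4 > 0, so everyone contributes w_i; G^SO = 85, W^SO = 85 + 4·85 = 425.
Deadweight loss = 260.

260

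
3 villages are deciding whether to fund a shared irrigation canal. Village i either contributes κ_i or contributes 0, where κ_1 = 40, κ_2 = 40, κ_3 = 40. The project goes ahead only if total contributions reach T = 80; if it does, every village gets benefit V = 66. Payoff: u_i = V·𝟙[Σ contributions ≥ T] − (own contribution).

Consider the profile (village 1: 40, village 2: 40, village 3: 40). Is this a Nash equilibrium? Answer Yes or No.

No

Total = 120 ≥ 80: provided.
Village 1 (pledges 40, payoff 26): dropping to 0 → total 80, payoff 66. Profitable deviation.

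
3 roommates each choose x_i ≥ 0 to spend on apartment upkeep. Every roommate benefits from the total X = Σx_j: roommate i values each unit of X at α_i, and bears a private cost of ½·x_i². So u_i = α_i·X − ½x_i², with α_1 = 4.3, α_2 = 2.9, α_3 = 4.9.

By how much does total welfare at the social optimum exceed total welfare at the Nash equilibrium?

Roommate i's FOC: ∂u_i/∂x_i = α_i − x_i = 0, so x_i* = α_i.
NE contributions = (4.3, 2.9, 4.9); X = 12.1.
W^NE = (Σα)·X − ½Σα_i² = 12.1² − ½·50.91 = 120.955.
Planner sets x_i = Σα_j = 12.1 for every i, so X^SO = 3·12.1 = 36.3.
W^SO = (Σα)·X^SO − ½·3·(Σα)² = (3/2)·12.1² = 219.615.
Deadweight loss = W^SO − W^NE = 98.66.

98.66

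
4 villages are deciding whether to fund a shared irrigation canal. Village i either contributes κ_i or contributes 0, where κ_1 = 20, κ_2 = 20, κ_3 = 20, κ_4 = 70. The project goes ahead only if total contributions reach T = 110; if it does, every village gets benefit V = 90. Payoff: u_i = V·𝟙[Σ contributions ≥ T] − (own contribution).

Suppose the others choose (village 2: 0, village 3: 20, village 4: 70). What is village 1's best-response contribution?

Others' total = 90. Contributing 20 brings total to 110 ≥ 110: gain V − κ_1 = 70.
Best response: 20.

20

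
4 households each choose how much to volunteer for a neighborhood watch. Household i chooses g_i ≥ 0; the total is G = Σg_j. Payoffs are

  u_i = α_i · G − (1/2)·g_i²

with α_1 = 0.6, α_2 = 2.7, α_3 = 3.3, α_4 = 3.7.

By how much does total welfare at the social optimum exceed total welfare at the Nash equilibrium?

Household i's FOC: ∂u_i/∂g_i = α_i − g_i = 0, so g_i* = α_i.
NE contributions = (0.6, 2.7, 3.3, 3.7); G = 10.3.
W^NE = (Σα)·G − ½Σα_i² = 10.3² − ½·32.23 = 89.975.
Planner sets g_i = Σα_j = 10.3 for every i, so G^SO = 4·10.3 = 41.2.
W^SO = (Σα)·G^SO − ½·4·(Σα)² = (4/2)·10.3² = 212.18.
Deadweight loss = W^SO − W^NE = 122.205.

122.205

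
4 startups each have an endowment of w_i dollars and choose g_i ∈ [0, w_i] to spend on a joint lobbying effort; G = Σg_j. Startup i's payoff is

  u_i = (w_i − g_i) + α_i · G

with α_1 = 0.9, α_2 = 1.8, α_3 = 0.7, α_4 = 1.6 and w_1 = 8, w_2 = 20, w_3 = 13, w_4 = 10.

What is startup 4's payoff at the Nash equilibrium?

48

∂u_i/∂g_i = α_i − 1, so startup i contributes w_i if α_i > 1, else 0.
α_i > 1 for i ∈ {2, 4}; NE contributions (0, 20, 0, 10), G = 30.
u_4 = (10 − 10) + 1.6·30 = 48.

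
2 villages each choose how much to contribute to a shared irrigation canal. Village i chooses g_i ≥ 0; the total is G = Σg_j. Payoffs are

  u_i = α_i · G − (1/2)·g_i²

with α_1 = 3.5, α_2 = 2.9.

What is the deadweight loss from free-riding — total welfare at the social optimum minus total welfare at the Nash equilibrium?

10.33

Village i's FOC: ∂u_i/∂g_i = α_i − g_i = 0, so g_i* = α_i.
NE contributions = (3.5, 2.9); G = 6.4.
W^NE = (Σα)·G − ½Σα_i² = 6.4² − ½·20.66 = 30.63.
Planner sets g_i = Σα_j = 6.4 for every i, so G^SO = 2·6.4 = 12.8.
W^SO = (Σα)·G^SO − ½·2·(Σα)² = (2/2)·6.4² = 40.96.
Deadweight loss = W^SO − W^NE = 10.33.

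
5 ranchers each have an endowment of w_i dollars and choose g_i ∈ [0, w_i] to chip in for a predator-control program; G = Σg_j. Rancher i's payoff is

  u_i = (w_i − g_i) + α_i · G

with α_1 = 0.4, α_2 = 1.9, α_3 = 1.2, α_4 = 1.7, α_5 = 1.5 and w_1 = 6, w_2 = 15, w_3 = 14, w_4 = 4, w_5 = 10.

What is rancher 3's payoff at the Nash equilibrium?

51.6

∂u_i/∂g_i = α_i − 1, so rancher i contributes w_i if α_i > 1, else 0.
α_i > 1 for i ∈ {2, 3, 4, 5}; NE contributions (0, 15, 14, 4, 10), G = 43.
u_3 = (14 − 14) + 1.2·43 = 51.6.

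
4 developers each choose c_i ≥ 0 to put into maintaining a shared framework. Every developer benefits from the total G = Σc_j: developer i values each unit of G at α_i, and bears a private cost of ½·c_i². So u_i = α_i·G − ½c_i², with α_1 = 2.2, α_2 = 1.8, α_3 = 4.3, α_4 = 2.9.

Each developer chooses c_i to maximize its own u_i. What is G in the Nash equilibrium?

Developer i's FOC: ∂u_i/∂c_i = α_i − c_i = 0, so c_i* = α_i.
NE contributions = (2.2, 1.8, 4.3, 2.9); G = 11.2.

11.2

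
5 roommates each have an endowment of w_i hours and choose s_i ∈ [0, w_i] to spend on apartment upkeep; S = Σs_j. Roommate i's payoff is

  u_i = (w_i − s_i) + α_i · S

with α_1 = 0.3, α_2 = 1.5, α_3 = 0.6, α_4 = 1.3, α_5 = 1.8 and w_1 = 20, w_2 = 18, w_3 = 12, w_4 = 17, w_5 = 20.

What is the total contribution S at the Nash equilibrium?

55

∂u_i/∂s_i = α_i − 1, so roommate i contributes w_i if α_i > 1, else 0.
α_i > 1 for i ∈ {2, 4, 5}; NE contributions (0, 18, 0, 17, 20), S = 55.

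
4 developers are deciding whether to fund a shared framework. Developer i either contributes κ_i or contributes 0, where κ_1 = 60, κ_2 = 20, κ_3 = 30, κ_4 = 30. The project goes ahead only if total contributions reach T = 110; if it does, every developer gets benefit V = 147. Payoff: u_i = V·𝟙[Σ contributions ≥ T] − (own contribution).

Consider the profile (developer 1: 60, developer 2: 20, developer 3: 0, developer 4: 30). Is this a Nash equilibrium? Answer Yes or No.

Yes

Total = 110 ≥ 110: provided.
Developer 1 (pledges 60, payoff 87): dropping to 0 → total 50, payoff 0. No gain.
Developer 2 (pledges 20, payoff 127): dropping to 0 → total 90, payoff 0. No gain.
Developer 3 (pledges 0, payoff 147): pledging 30 → total 140, payoff 117. No gain.
Developer 4 (pledges 30, payoff 117): dropping to 0 → total 80, payoff 0. No gain.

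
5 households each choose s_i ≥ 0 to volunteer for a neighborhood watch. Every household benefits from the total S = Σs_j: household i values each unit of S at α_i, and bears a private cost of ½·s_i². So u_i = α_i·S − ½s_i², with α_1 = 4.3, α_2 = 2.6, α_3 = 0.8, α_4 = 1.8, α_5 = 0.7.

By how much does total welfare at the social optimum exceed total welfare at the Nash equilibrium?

Household i's FOC: ∂u_i/∂s_i = α_i − s_i = 0, so s_i* = α_i.
NE contributions = (4.3, 2.6, 0.8, 1.8, 0.7); S = 10.2.
W^NE = (Σα)·S − ½Σα_i² = 10.2² − ½·29.62 = 89.23.
Planner sets s_i = Σα_j = 10.2 for every i, so S^SO = 5·10.2 = 51.
W^SO = (Σα)·S^SO − ½·5·(Σα)² = (5/2)·10.2² = 260.1.
Deadweight loss = W^SO − W^NE = 170.87.

170.87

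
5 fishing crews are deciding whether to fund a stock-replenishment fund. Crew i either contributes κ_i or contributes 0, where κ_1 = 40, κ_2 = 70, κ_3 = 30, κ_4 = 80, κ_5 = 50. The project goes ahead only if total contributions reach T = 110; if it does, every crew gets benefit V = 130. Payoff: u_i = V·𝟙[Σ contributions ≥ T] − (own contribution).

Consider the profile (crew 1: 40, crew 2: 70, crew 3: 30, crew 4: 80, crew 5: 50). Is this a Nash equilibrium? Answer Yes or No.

Total = 270 ≥ 110: provided.
Crew 1 (pledges 40, payoff 90): dropping to 0 → total 230, payoff 130. Profitable deviation.

No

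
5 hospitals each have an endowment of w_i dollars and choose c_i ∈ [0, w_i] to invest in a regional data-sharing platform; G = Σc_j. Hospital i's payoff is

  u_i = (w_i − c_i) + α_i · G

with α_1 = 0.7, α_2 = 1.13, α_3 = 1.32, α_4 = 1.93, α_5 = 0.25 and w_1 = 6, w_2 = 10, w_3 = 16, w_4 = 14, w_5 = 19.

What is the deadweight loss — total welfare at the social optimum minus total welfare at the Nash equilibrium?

∂u_i/∂c_i = α_i − 1, so hospital i contributes w_i if α_i > 1, else 0.
α_i > 1 for i ∈ {2, 3, 4}; NE contributions (0, 10, 16, 14, 0), G = 40.
W^NE = Σw_i − G^NE + (Σα_i)·G^NE = 65 + 4.33·40 = 238.2.
Planner: ∂(Σu_j)/∂c_i = Σα_j − 1 = 4.33 > 0, so everyone contributes w_i; G^SO = 65, W^SO = 65 + 4.33·65 = 346.45.
Deadweight loss = 108.25.

108.25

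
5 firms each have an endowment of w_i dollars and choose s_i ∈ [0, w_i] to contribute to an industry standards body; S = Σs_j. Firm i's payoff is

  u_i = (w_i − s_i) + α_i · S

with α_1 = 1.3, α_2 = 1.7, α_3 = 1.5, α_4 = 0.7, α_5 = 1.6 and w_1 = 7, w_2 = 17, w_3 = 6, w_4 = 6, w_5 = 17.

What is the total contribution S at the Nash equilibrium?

∂u_i/∂s_i = α_i − 1, so firm i contributes w_i if α_i > 1, else 0.
α_i > 1 for i ∈ {1, 2, 3, 5}; NE contributions (7, 17, 6, 0, 17), S = 47.

47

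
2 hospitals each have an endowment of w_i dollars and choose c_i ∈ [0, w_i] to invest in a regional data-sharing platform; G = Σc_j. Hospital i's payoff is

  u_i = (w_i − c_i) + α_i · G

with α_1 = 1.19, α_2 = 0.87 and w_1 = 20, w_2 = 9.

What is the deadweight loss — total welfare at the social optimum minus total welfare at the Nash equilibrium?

∂u_i/∂c_i = α_i − 1, so hospital i contributes w_i if α_i > 1, else 0.
α_i > 1 for i ∈ {1}; NE contributions (20, 0), G = 20.
W^NE = Σw_i − G^NE + (Σα_i)·G^NE = 29 + 1.06·20 = 50.2.
Planner: ∂(Σu_j)/∂c_i = Σα_j − 1 = 1.06 > 0, so everyone contributes w_i; G^SO = 29, W^SO = 29 + 1.06·29 = 59.74.
Deadweight loss = 9.54.

9.54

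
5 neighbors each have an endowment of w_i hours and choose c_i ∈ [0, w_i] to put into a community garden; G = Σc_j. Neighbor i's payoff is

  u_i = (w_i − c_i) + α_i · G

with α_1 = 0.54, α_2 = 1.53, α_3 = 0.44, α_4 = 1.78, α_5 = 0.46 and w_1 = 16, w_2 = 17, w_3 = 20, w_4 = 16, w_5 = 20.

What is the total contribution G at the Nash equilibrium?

33

∂u_i/∂c_i = α_i − 1, so neighbor i contributes w_i if α_i > 1, else 0.
α_i > 1 for i ∈ {2, 4}; NE contributions (0, 17, 0, 16, 0), G = 33.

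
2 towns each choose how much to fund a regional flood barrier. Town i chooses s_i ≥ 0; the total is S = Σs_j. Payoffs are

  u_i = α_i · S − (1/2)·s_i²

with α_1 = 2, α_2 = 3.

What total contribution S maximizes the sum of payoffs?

Planner FOC: ∂(Σu_j)/∂s_i = (Σα_j) − s_i = 0, so s_i^SO = Σα_j = 5 for every i; S^SO = 10.

10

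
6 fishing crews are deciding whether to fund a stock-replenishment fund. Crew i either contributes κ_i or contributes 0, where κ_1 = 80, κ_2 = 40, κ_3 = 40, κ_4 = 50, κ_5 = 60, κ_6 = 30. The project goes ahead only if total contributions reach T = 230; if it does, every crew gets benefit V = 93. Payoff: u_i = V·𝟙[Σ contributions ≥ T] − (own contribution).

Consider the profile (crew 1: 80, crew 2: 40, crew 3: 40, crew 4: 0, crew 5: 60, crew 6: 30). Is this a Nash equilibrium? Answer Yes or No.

Total = 250 ≥ 230: provided.
Crew 1 (pledges 80, payoff 13): dropping to 0 → total 170, payoff 0. No gain.
Crew 2 (pledges 40, payoff 53): dropping to 0 → total 210, payoff 0. No gain.
Crew 3 (pledges 40, payoff 53): dropping to 0 → total 210, payoff 0. No gain.
Crew 4 (pledges 0, payoff 93): pledging 50 → total 300, payoff 43. No gain.
Crew 5 (pledges 60, payoff 33): dropping to 0 → total 190, payoff 0. No gain.
Crew 6 (pledges 30, payoff 63): dropping to 0 → total 220, payoff 0. No gain.

Yes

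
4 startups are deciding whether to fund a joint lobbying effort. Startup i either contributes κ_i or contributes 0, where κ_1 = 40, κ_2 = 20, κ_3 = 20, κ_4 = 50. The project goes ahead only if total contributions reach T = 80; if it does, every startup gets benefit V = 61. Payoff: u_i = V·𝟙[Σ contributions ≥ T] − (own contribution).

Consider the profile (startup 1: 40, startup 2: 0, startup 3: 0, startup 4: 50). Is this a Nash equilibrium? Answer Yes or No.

Total = 90 ≥ 80: provided.
Startup 1 (pledges 40, payoff 21): dropping to 0 → total 50, payoff 0. No gain.
Startup 2 (pledges 0, payoff 61): pledging 20 → total 110, payoff 41. No gain.
Startup 3 (pledges 0, payoff 61): pledging 20 → total 110, payoff 41. No gain.
Startup 4 (pledges 50, payoff 11): dropping to 0 → total 40, payoff 0. No gain.

Yes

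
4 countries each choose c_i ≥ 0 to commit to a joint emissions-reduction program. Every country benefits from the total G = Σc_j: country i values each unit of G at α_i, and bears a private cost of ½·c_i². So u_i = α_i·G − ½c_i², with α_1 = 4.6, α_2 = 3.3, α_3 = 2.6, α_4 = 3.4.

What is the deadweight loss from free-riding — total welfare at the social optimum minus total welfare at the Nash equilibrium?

218.395

Country i's FOC: ∂u_i/∂c_i = α_i − c_i = 0, so c_i* = α_i.
NE contributions = (4.6, 3.3, 2.6, 3.4); G = 13.9.
W^NE = (Σα)·G − ½Σα_i² = 13.9² − ½·50.37 = 168.025.
Planner sets c_i = Σα_j = 13.9 for every i, so G^SO = 4·13.9 = 55.6.
W^SO = (Σα)·G^SO − ½·4·(Σα)² = (4/2)·13.9² = 386.42.
Deadweight loss = W^SO − W^NE = 218.395.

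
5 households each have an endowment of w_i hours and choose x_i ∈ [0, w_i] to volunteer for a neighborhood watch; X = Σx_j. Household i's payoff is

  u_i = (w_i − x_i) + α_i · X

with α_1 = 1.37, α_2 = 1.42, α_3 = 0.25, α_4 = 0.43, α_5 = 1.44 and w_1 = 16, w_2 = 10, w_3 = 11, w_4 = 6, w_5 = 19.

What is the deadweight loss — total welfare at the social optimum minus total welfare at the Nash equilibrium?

66.47

∂u_i/∂x_i = α_i − 1, so household i contributes w_i if α_i > 1, else 0.
α_i > 1 for i ∈ {1, 2, 5}; NE contributions (16, 10, 0, 0, 19), X = 45.
W^NE = Σw_i − X^NE + (Σα_i)·X^NE = 62 + 3.91·45 = 237.95.
Planner: ∂(Σu_j)/∂x_i = Σα_j − 1 = 3.91 > 0, so everyone contributes w_i; X^SO = 62, W^SO = 62 + 3.91·62 = 304.42.
Deadweight loss = 66.47.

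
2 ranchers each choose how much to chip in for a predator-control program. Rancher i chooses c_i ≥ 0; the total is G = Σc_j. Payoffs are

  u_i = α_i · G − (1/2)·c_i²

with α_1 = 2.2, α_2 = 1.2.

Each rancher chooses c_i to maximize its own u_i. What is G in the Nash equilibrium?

3.4

Rancher i's FOC: ∂u_i/∂c_i = α_i − c_i = 0, so c_i* = α_i.
NE contributions = (2.2, 1.2); G = 3.4.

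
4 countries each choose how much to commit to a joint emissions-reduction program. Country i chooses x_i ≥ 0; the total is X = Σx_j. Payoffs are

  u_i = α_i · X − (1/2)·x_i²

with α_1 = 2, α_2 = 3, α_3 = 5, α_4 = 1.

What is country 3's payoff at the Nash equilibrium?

42.5

Country i's FOC: ∂u_i/∂x_i = α_i − x_i = 0, so x_i* = α_i.
NE contributions = (2, 3, 5, 1); X = 11.
u_3 = α_3·X − ½·(x_3)² = 5·11 − ½·5² = 42.5.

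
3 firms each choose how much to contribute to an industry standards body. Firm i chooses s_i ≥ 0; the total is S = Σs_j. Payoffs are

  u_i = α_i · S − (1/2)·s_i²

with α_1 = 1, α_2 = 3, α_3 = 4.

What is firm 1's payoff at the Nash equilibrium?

7.5

Firm i's FOC: ∂u_i/∂s_i = α_i − s_i = 0, so s_i* = α_i.
NE contributions = (1, 3, 4); S = 8.
u_1 = α_1·S − ½·(s_1)² = 1·8 − ½·1² = 7.5.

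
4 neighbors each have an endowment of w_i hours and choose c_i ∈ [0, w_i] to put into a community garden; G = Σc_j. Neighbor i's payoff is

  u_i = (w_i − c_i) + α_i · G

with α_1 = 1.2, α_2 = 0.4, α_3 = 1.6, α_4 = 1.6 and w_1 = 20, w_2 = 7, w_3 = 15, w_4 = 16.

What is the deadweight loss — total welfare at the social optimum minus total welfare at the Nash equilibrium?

∂u_i/∂c_i = α_i − 1, so neighbor i contributes w_i if α_i > 1, else 0.
α_i > 1 for i ∈ {1, 3, 4}; NE contributions (20, 0, 15, 16), G = 51.
W^NE = Σw_i − G^NE + (Σα_i)·G^NE = 58 + 3.8·51 = 251.8.
Planner: ∂(Σu_j)/∂c_i = Σα_j − 1 = 3.8 > 0, so everyone contributes w_i; G^SO = 58, W^SO = 58 + 3.8·58 = 278.4.
Deadweight loss = 26.6.

26.6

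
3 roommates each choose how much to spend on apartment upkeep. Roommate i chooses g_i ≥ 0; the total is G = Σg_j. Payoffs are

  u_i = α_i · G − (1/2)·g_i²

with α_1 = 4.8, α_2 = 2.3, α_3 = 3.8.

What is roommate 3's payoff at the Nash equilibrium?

Roommate i's FOC: ∂u_i/∂g_i = α_i − g_i = 0, so g_i* = α_i.
NE contributions = (4.8, 2.3, 3.8); G = 10.9.
u_3 = α_3·G − ½·(g_3)² = 3.8·10.9 − ½·3.8² = 34.2.

34.2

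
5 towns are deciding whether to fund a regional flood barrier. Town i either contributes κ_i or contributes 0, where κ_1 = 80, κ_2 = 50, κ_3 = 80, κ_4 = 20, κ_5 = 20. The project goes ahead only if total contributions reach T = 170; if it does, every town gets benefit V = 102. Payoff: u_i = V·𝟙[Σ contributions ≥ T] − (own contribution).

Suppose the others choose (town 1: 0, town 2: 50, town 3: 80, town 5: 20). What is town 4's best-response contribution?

Others' total = 150. Contributing 20 brings total to 170 ≥ 170: gain V − κ_4 = 82.
Best response: 20.

20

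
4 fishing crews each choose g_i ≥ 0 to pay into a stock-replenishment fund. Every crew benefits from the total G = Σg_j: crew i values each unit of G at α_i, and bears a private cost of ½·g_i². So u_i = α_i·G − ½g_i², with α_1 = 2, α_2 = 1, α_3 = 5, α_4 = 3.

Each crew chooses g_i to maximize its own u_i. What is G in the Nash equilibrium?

Crew i's FOC: ∂u_i/∂g_i = α_i − g_i = 0, so g_i* = α_i.
NE contributions = (2, 1, 5, 3); G = 11.

11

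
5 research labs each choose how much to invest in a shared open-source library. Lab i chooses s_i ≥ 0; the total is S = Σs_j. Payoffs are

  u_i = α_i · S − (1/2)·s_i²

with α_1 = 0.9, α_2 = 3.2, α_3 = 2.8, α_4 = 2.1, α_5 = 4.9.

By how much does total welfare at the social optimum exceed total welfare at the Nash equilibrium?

Lab i's FOC: ∂u_i/∂s_i = α_i − s_i = 0, so s_i* = α_i.
NE contributions = (0.9, 3.2, 2.8, 2.1, 4.9); S = 13.9.
W^NE = (Σα)·S − ½Σα_i² = 13.9² − ½·47.31 = 169.555.
Planner sets s_i = Σα_j = 13.9 for every i, so S^SO = 5·13.9 = 69.5.
W^SO = (Σα)·S^SO − ½·5·(Σα)² = (5/2)·13.9² = 483.025.
Deadweight loss = W^SO − W^NE = 313.47.

313.47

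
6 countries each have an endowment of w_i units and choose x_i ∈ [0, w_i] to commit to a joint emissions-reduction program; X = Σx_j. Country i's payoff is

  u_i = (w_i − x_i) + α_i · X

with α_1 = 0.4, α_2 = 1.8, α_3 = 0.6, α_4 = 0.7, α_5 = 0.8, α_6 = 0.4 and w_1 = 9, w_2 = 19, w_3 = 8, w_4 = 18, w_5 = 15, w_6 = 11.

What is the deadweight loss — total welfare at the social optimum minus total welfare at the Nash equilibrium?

225.7

∂u_i/∂x_i = α_i − 1, so country i contributes w_i if α_i > 1, else 0.
α_i > 1 for i ∈ {2}; NE contributions (0, 19, 0, 0, 0, 0), X = 19.
W^NE = Σw_i − X^NE + (Σα_i)·X^NE = 80 + 3.7·19 = 150.3.
Planner: ∂(Σu_j)/∂x_i = Σα_j − 1 = 3.7 > 0, so everyone contributes w_i; X^SO = 80, W^SO = 80 + 3.7·80 = 376.
Deadweight loss = 225.7.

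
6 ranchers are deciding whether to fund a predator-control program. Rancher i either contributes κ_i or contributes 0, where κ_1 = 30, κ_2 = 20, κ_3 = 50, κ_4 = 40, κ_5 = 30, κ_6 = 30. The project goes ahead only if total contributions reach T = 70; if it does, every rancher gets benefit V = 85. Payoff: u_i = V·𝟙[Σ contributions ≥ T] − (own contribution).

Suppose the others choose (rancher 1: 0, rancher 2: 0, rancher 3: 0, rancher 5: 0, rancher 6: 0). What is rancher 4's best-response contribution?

0

Others' total = 0. Even contributing 40 gives 40 < 70: no benefit either way.
Best response: 0.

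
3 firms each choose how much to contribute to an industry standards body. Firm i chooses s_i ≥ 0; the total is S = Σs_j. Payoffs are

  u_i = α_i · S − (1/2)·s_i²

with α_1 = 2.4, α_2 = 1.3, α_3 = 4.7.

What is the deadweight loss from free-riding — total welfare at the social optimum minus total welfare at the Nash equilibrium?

Firm i's FOC: ∂u_i/∂s_i = α_i − s_i = 0, so s_i* = α_i.
NE contributions = (2.4, 1.3, 4.7); S = 8.4.
W^NE = (Σα)·S − ½Σα_i² = 8.4² − ½·29.54 = 55.79.
Planner sets s_i = Σα_j = 8.4 for every i, so S^SO = 3·8.4 = 25.2.
W^SO = (Σα)·S^SO − ½·3·(Σα)² = (3/2)·8.4² = 105.84.
Deadweight loss = W^SO − W^NE = 50.05.

50.05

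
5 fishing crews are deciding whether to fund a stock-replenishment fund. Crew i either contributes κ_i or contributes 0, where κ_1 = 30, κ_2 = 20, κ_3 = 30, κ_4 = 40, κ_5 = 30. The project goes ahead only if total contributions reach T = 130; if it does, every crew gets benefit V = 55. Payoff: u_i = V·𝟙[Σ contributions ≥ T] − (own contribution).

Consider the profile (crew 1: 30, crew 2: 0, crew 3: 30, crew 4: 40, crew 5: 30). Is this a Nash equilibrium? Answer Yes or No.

Total = 130 ≥ 130: provided.
Crew 1 (pledges 30, payoff 25): dropping to 0 → total 100, payoff 0. No gain.
Crew 2 (pledges 0, payoff 55): pledging 20 → total 150, payoff 35. No gain.
Crew 3 (pledges 30, payoff 25): dropping to 0 → total 100, payoff 0. No gain.
Crew 4 (pledges 40, payoff 15): dropping to 0 → total 90, payoff 0. No gain.
Crew 5 (pledges 30, payoff 25): dropping to 0 → total 100, payoff 0. No gain.

Yes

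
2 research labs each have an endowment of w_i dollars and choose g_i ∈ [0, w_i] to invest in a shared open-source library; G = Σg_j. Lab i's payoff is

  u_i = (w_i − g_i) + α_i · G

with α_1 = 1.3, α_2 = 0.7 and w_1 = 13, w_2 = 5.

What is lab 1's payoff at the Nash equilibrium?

16.9

∂u_i/∂g_i = α_i − 1, so lab i contributes w_i if α_i > 1, else 0.
α_i > 1 for i ∈ {1}; NE contributions (13, 0), G = 13.
u_1 = (13 − 13) + 1.3·13 = 16.9.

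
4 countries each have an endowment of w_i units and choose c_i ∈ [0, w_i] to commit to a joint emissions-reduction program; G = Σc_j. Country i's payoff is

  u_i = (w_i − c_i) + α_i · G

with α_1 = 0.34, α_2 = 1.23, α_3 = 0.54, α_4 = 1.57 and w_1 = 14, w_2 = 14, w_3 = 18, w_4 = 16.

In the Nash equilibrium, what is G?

∂u_i/∂c_i = α_i − 1, so country i contributes w_i if α_i > 1, else 0.
α_i > 1 for i ∈ {2, 4}; NE contributions (0, 14, 0, 16), G = 30.

30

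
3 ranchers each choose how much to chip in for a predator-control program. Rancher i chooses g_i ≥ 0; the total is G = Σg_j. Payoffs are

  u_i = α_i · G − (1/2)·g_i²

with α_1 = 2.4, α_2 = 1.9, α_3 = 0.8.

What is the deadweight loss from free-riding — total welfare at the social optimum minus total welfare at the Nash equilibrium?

18.01

Rancher i's FOC: ∂u_i/∂g_i = α_i − g_i = 0, so g_i* = α_i.
NE contributions = (2.4, 1.9, 0.8); G = 5.1.
W^NE = (Σα)·G − ½Σα_i² = 5.1² − ½·10.01 = 21.005.
Planner sets g_i = Σα_j = 5.1 for every i, so G^SO = 3·5.1 = 15.3.
W^SO = (Σα)·G^SO − ½·3·(Σα)² = (3/2)·5.1² = 39.015.
Deadweight loss = W^SO − W^NE = 18.01.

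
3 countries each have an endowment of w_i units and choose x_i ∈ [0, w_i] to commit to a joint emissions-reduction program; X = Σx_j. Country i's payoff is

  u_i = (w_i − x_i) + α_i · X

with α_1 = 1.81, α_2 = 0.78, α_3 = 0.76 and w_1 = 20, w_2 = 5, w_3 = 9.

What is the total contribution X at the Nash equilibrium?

∂u_i/∂x_i = α_i − 1, so country i contributes w_i if α_i > 1, else 0.
α_i > 1 for i ∈ {1}; NE contributions (20, 0, 0), X = 20.

20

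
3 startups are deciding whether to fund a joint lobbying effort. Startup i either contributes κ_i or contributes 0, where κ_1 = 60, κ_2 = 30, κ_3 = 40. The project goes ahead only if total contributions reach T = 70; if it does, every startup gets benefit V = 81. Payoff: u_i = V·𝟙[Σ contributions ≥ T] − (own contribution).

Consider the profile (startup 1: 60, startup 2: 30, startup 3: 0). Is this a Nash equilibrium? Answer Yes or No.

Total = 90 ≥ 70: provided.
Startup 1 (pledges 60, payoff 21): dropping to 0 → total 30, payoff 0. No gain.
Startup 2 (pledges 30, payoff 51): dropping to 0 → total 60, payoff 0. No gain.
Startup 3 (pledges 0, payoff 81): pledging 40 → total 130, payoff 41. No gain.

Yes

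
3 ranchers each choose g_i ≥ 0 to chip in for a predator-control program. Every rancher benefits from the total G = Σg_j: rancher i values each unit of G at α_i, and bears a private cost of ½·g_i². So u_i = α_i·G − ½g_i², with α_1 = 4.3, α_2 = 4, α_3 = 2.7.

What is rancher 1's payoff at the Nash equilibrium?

38.055

Rancher i's FOC: ∂u_i/∂g_i = α_i − g_i = 0, so g_i* = α_i.
NE contributions = (4.3, 4, 2.7); G = 11.
u_1 = α_1·G − ½·(g_1)² = 4.3·11 − ½·4.3² = 38.055.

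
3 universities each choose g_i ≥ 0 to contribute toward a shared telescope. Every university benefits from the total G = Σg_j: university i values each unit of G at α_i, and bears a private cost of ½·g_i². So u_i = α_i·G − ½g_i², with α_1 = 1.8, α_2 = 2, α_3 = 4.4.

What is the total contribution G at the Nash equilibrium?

University i's FOC: ∂u_i/∂g_i = α_i − g_i = 0, so g_i* = α_i.
NE contributions = (1.8, 2, 4.4); G = 8.2.

8.2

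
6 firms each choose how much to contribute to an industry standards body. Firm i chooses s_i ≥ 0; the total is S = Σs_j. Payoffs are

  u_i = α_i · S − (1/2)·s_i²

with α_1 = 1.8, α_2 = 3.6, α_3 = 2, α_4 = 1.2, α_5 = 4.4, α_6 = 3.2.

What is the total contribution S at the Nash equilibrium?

Firm i's FOC: ∂u_i/∂s_i = α_i − s_i = 0, so s_i* = α_i.
NE contributions = (1.8, 3.6, 2, 1.2, 4.4, 3.2); S = 16.2.

16.2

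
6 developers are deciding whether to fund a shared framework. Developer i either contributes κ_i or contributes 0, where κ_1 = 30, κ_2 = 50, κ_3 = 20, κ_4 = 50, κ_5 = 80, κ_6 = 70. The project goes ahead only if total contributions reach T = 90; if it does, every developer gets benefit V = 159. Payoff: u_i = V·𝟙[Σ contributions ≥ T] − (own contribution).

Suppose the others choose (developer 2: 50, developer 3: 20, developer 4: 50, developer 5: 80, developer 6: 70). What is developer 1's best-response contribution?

Others' total = 270 ≥ 90; contributing adds cost 30 for no extra benefit.
Best response: 0.

0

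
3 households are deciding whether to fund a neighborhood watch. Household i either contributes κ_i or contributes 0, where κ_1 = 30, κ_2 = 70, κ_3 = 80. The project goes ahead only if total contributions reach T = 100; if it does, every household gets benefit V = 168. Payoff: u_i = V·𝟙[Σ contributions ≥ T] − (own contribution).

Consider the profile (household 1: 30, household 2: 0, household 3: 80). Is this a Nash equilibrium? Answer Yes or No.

Yes

Total = 110 ≥ 100: provided.
Household 1 (pledges 30, payoff 138): dropping to 0 → total 80, payoff 0. No gain.
Household 2 (pledges 0, payoff 168): pledging 70 → total 180, payoff 98. No gain.
Household 3 (pledges 80, payoff 88): dropping to 0 → total 30, payoff 0. No gain.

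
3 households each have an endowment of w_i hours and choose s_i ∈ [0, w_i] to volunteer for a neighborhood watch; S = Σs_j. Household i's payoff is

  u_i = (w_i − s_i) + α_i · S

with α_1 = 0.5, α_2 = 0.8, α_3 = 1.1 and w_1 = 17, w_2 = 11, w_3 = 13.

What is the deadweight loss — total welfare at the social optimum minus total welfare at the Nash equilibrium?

39.2

∂u_i/∂s_i = α_i − 1, so household i contributes w_i if α_i > 1, else 0.
α_i > 1 for i ∈ {3}; NE contributions (0, 0, 13), S = 13.
W^NE = Σw_i − S^NE + (Σα_i)·S^NE = 41 + 1.4·13 = 59.2.
Planner: ∂(Σu_j)/∂s_i = Σα_j − 1 = 1.4 > 0, so everyone contributes w_i; S^SO = 41, W^SO = 41 + 1.4·41 = 98.4.
Deadweight loss = 39.2.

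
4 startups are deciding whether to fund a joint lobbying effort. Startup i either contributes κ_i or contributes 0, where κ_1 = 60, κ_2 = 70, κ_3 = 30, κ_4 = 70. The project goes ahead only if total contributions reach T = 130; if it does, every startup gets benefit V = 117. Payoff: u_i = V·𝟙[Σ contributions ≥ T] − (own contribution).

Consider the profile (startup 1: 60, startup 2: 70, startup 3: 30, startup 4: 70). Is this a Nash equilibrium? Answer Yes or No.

Total = 230 ≥ 130: provided.
Startup 1 (pledges 60, payoff 57): dropping to 0 → total 170, payoff 117. Profitable deviation.

No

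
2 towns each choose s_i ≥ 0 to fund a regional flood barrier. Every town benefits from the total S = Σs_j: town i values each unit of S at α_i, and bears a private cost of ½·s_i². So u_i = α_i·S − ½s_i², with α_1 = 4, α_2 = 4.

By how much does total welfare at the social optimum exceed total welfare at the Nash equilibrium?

Town i's FOC: ∂u_i/∂s_i = α_i − s_i = 0, so s_i* = α_i.
NE contributions = (4, 4); S = 8.
W^NE = (Σα)·S − ½Σα_i² = 8² − ½·32 = 48.
Planner sets s_i = Σα_j = 8 for every i, so S^SO = 2·8 = 16.
W^SO = (Σα)·S^SO − ½·2·(Σα)² = (2/2)·8² = 64.
Deadweight loss = W^SO − W^NE = 16.

16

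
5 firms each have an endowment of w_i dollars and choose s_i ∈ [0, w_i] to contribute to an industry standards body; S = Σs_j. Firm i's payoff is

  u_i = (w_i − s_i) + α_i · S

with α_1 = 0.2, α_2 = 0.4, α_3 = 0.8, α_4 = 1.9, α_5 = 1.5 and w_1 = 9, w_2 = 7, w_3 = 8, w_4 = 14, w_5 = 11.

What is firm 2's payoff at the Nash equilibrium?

∂u_i/∂s_i = α_i − 1, so firm i contributes w_i if α_i > 1, else 0.
α_i > 1 for i ∈ {4, 5}; NE contributions (0, 0, 0, 14, 11), S = 25.
u_2 = (7 − 0) + 0.4·25 = 17.

17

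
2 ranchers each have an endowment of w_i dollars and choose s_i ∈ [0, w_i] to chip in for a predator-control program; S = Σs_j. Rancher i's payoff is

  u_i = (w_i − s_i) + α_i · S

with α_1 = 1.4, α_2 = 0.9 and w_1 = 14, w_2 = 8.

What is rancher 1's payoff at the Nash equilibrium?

19.6

∂u_i/∂s_i = α_i − 1, so rancher i contributes w_i if α_i > 1, else 0.
α_i > 1 for i ∈ {1}; NE contributions (14, 0), S = 14.
u_1 = (14 − 14) + 1.4·14 = 19.6.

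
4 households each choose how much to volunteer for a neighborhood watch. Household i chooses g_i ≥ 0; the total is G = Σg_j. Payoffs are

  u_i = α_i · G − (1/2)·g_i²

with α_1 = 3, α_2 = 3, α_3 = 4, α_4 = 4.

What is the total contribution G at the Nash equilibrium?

14

Household i's FOC: ∂u_i/∂g_i = α_i − g_i = 0, so g_i* = α_i.
NE contributions = (3, 3, 4, 4); G = 14.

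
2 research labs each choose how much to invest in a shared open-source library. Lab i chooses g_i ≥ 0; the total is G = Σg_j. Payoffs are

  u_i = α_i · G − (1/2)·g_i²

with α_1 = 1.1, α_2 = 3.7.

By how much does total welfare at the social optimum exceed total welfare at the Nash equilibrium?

7.45

Lab i's FOC: ∂u_i/∂g_i = α_i − g_i = 0, so g_i* = α_i.
NE contributions = (1.1, 3.7); G = 4.8.
W^NE = (Σα)·G − ½Σα_i² = 4.8² − ½·14.9 = 15.59.
Planner sets g_i = Σα_j = 4.8 for every i, so G^SO = 2·4.8 = 9.6.
W^SO = (Σα)·G^SO − ½·2·(Σα)² = (2/2)·4.8² = 23.04.
Deadweight loss = W^SO − W^NE = 7.45.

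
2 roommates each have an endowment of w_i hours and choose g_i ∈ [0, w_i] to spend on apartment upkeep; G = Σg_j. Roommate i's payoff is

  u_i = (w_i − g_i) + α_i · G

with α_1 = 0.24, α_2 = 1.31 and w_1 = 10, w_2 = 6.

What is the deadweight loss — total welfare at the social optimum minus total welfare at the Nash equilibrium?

∂u_i/∂g_i = α_i − 1, so roommate i contributes w_i if α_i > 1, else 0.
α_i > 1 for i ∈ {2}; NE contributions (0, 6), G = 6.
W^NE = Σw_i − G^NE + (Σα_i)·G^NE = 16 + 0.55·6 = 19.3.
Planner: ∂(Σu_j)/∂g_i = Σα_j − 1 = 0.55 > 0, so everyone contributes w_i; G^SO = 16, W^SO = 16 + 0.55·16 = 24.8.
Deadweight loss = 5.5.

5.5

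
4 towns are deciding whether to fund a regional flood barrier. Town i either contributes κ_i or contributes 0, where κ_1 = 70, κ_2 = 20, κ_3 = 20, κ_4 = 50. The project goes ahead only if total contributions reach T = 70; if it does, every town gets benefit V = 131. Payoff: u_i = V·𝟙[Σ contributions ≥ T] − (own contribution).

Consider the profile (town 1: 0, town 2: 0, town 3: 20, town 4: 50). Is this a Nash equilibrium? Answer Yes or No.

Yes

Total = 70 ≥ 70: provided.
Town 1 (pledges 0, payoff 131): pledging 70 → total 140, payoff 61. No gain.
Town 2 (pledges 0, payoff 131): pledging 20 → total 90, payoff 111. No gain.
Town 3 (pledges 20, payoff 111): dropping to 0 → total 50, payoff 0. No gain.
Town 4 (pledges 50, payoff 81): dropping to 0 → total 20, payoff 0. No gain.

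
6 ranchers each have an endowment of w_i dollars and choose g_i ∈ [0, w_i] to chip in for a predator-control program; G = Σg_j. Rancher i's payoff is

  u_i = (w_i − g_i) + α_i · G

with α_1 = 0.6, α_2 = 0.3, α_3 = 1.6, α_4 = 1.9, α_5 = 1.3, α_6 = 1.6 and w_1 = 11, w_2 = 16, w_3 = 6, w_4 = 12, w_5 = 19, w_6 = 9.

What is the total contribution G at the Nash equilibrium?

∂u_i/∂g_i = α_i − 1, so rancher i contributes w_i if α_i > 1, else 0.
α_i > 1 for i ∈ {3, 4, 5, 6}; NE contributions (0, 0, 6, 12, 19, 9), G = 46.

46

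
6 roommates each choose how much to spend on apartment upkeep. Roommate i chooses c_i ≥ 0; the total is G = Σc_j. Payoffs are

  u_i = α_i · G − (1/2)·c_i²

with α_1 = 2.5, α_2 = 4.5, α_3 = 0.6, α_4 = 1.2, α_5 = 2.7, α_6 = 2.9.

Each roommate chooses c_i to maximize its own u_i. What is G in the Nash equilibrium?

Roommate i's FOC: ∂u_i/∂c_i = α_i − c_i = 0, so c_i* = α_i.
NE contributions = (2.5, 4.5, 0.6, 1.2, 2.7, 2.9); G = 14.4.

14.4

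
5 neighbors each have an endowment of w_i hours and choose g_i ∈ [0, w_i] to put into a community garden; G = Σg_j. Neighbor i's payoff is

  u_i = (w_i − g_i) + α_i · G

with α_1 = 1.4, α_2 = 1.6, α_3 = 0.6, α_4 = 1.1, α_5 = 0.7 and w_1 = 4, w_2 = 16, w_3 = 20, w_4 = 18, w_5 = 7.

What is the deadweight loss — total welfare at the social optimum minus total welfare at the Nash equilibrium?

∂u_i/∂g_i = α_i − 1, so neighbor i contributes w_i if α_i > 1, else 0.
α_i > 1 for i ∈ {1, 2, 4}; NE contributions (4, 16, 0, 18, 0), G = 38.
W^NE = Σw_i − G^NE + (Σα_i)·G^NE = 65 + 4.4·38 = 232.2.
Planner: ∂(Σu_j)/∂g_i = Σα_j − 1 = 4.4 > 0, so everyone contributes w_i; G^SO = 65, W^SO = 65 + 4.4·65 = 351.
Deadweight loss = 118.8.

118.8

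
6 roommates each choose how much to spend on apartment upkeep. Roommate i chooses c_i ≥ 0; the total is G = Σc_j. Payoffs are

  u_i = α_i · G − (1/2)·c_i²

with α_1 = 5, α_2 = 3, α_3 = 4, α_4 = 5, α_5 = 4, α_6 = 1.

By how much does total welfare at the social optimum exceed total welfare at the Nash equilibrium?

Roommate i's FOC: ∂u_i/∂c_i = α_i − c_i = 0, so c_i* = α_i.
NE contributions = (5, 3, 4, 5, 4, 1); G = 22.
W^NE = (Σα)·G − ½Σα_i² = 22² − ½·92 = 438.
Planner sets c_i = Σα_j = 22 for every i, so G^SO = 6·22 = 132.
W^SO = (Σα)·G^SO − ½·6·(Σα)² = (6/2)·22² = 1452.
Deadweight loss = W^SO − W^NE = 1014.

1014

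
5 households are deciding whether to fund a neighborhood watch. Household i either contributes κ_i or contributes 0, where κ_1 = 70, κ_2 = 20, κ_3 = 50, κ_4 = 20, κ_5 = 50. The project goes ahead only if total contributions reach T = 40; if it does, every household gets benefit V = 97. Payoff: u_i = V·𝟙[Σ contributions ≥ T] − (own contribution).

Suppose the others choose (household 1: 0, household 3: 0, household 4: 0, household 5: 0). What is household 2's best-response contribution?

0

Others' total = 0. Even contributing 20 gives 20 < 40: no benefit either way.
Best response: 0.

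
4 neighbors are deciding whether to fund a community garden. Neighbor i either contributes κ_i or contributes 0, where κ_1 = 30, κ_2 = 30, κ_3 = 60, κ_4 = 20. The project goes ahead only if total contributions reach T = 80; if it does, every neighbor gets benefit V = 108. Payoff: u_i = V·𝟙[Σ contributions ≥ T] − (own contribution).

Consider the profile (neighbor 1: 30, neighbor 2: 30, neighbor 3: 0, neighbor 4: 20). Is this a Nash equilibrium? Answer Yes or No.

Yes

Total = 80 ≥ 80: provided.
Neighbor 1 (pledges 30, payoff 78): dropping to 0 → total 50, payoff 0. No gain.
Neighbor 2 (pledges 30, payoff 78): dropping to 0 → total 50, payoff 0. No gain.
Neighbor 3 (pledges 0, payoff 108): pledging 60 → total 140, payoff 48. No gain.
Neighbor 4 (pledges 20, payoff 88): dropping to 0 → total 60, payoff 0. No gain.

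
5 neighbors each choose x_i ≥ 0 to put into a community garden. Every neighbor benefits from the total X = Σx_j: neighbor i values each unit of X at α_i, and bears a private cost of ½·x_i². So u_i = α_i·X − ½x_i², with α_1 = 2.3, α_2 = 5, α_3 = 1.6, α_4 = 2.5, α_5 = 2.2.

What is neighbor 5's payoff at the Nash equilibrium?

Neighbor i's FOC: ∂u_i/∂x_i = α_i − x_i = 0, so x_i* = α_i.
NE contributions = (2.3, 5, 1.6, 2.5, 2.2); X = 13.6.
u_5 = α_5·X − ½·(x_5)² = 2.2·13.6 − ½·2.2² = 27.5.

27.5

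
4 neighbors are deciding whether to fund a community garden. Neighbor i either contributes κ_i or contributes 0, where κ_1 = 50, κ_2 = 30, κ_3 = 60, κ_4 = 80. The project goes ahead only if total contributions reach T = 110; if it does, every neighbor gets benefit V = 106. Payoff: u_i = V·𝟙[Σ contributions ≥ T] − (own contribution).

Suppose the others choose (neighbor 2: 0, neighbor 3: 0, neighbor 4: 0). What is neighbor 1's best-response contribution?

Others' total = 0. Even contributing 50 gives 50 < 110: no benefit either way.
Best response: 0.

0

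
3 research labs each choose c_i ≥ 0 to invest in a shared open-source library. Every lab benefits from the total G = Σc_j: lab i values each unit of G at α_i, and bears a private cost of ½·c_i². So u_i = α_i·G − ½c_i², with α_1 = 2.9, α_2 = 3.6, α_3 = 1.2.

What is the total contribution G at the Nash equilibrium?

Lab i's FOC: ∂u_i/∂c_i = α_i − c_i = 0, so c_i* = α_i.
NE contributions = (2.9, 3.6, 1.2); G = 7.7.

7.7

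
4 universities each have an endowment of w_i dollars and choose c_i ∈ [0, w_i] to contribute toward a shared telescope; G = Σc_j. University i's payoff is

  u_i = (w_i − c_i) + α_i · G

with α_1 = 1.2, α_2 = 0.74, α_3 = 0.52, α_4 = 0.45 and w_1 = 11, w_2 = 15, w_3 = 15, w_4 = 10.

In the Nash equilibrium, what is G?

∂u_i/∂c_i = α_i − 1, so university i contributes w_i if α_i > 1, else 0.
α_i > 1 for i ∈ {1}; NE contributions (11, 0, 0, 0), G = 11.

11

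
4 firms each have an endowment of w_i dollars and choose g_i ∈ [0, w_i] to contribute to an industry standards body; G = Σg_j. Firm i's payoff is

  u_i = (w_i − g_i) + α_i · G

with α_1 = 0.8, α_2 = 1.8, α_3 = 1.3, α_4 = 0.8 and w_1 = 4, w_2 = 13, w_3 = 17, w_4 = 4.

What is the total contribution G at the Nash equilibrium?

30

∂u_i/∂g_i = α_i − 1, so firm i contributes w_i if α_i > 1, else 0.
α_i > 1 for i ∈ {2, 3}; NE contributions (0, 13, 17, 0), G = 30.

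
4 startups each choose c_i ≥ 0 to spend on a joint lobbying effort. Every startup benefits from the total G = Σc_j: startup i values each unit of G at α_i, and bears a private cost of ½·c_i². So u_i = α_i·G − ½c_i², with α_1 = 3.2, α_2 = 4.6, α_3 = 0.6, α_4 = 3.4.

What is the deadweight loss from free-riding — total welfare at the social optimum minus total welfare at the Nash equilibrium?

Startup i's FOC: ∂u_i/∂c_i = α_i − c_i = 0, so c_i* = α_i.
NE contributions = (3.2, 4.6, 0.6, 3.4); G = 11.8.
W^NE = (Σα)·G − ½Σα_i² = 11.8² − ½·43.32 = 117.58.
Planner sets c_i = Σα_j = 11.8 for every i, so G^SO = 4·11.8 = 47.2.
W^SO = (Σα)·G^SO − ½·4·(Σα)² = (4/2)·11.8² = 278.48.
Deadweight loss = W^SO − W^NE = 160.9.

160.9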